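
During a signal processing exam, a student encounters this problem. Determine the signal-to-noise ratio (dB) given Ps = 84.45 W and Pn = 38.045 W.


SNR in decibels:
SNR = 10 * log10(Ps / Pn)
    = 10 * log10(84.45 / 38.045)
    = 10 * log10(2.2197)
    = 10 * 0.3463
    = 3.46 dB

3.46 dB


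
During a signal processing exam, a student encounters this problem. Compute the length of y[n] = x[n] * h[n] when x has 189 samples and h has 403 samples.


Linear convolution output length:
L = N + M - 1
  = 189 + 403 - 1
  = 591 samples

591


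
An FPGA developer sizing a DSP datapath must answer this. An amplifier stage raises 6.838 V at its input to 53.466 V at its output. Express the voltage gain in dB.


Voltage gain in dB:
G = 20 * log10(Vout / Vin)
  = 20 * log10(53.466 / 6.838)
  = 20 * log10(7.818953)
  = 20 * 0.893149
  = 17.86 dB

17.86 dB


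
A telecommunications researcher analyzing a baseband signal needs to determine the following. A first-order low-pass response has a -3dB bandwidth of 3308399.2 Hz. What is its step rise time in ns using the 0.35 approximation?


Rise time from bandwidth relationship:
tr = 0.35 / BW
   = 0.35 / 3308399.2
   = 1.057913446e-07 s
   = 105.7913 ns

105.7913 ns


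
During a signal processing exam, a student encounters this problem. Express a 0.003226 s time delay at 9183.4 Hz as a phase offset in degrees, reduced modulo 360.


Phase shift from frequency and time delay:
phi = 360 * f * t_delay
    = 360 * 9183.4 * 0.003226
    = 10665.23 degrees
    mod 360 = 225.23 degrees

225.23 degrees


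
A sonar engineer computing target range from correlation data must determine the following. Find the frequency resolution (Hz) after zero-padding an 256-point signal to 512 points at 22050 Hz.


Frequency resolution after zero-padding:
N_padded = 256 * 2 = 512
df = fs / N_padded
   = 22050 / 512
   = 43.0664 Hz

43.0664 Hz


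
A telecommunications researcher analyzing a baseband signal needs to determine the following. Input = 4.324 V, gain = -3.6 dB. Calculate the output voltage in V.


Output voltage from dB gain:
V_out = V_in * 10^(gain_dB / 20)
      = 4.324 * 10^(-3.6 / 20)
      = 4.324 * 0.660693
      = 2.8568 V

2.8568 V


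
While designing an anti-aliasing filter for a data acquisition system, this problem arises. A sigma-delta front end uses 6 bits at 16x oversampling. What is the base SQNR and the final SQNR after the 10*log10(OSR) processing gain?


Step 1 — baseline SQNR at Nyquist:
SQNR_base = 6.02*N + 1.76
          = 6.02*6 + 1.76
          = 37.88 dB

Step 2 — oversampling processing gain:
G = 10*log10(OSR) = 10*log10(16) = 12.04 dB

Step 3 — total:
SQNR_total = 37.88 + 12.04 = 49.92 dB

Base SQNR = 37.88 dB; oversampled SQNR = 49.92 dB


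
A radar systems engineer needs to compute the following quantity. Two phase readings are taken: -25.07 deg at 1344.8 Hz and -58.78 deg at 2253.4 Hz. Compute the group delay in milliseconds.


Group delay from phase difference:
tau = -d(phi)/d(omega)
d(phi) = -33.71 deg = -0.58835 rad
d(omega) = 2*pi*(2253.4 - 1344.8) = 5708.9022 rad/s
tau = -(-0.58835) / 5708.9022
    = 0.1031 ms

0.1031 ms


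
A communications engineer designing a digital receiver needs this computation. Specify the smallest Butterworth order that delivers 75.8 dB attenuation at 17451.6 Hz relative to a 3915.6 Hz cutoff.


Butterworth filter order formula:
n = log10(10^(A/10) - 1) / (2 * log10(f_stop/f_pass))
10^(75.8/10) - 1 = 38018938.6321
f_stop/f_pass = 17451.6 / 3915.6 = 4.4569
n = 5.8394 -> ceil = 6

6


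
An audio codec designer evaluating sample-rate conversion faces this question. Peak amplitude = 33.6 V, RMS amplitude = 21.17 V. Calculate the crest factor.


Crest factor is the ratio of peak to RMS:
CF = V_peak / V_rms
   = 33.6 / 21.17
   = 1.5872

1.5872


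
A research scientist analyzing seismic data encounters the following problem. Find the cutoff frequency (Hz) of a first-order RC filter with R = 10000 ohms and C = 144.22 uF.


Cutoff frequency of a first-order RC filter:
fc = 1 / (2 * pi * R * C)
C = 144.22 uF = 0.00014422 F
fc = 1 / (2 * pi * 10000 * 0.00014422)
   = 1 / 9.0616098500144
   = 0.110356 Hz

0.110356 Hz


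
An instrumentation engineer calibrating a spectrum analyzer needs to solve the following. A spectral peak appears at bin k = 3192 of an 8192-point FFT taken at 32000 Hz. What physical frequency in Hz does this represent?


Frequency of DFT bin k:
f_k = k * fs / N
    = 3192 * 32000 / 8192
    = 102144000 / 8192
    = 12468.75 Hz

12468.75 Hz


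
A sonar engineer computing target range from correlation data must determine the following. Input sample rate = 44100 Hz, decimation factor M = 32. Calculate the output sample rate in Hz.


Decimation reduces the sample rate:
fs_out = fs_in / M
       = 44100 / 32
       = 1378.125 Hz

1378.125 Hz


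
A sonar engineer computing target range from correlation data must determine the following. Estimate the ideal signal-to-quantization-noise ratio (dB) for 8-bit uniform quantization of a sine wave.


Theoretical SNR for a full-scale sinusoid:
SNR = 6.02 * N + 1.76
    = 6.02 * 8 + 1.76
    = 48.16 + 1.76
    = 49.92 dB

49.92 dB


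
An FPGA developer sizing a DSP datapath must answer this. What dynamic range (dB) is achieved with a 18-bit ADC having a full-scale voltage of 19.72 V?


Dynamic range from full-scale to LSB:
V_min = V_max / 2^bits = 19.72 / 2^18
DR = 20 * log10(V_max / V_min)
   = 20 * log10(2^18)
   = 20 * 18 * log10(2)
   = 108.37 dB

108.37 dB


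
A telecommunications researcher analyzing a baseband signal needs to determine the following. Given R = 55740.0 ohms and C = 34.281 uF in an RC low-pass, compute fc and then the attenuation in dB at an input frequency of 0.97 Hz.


Step 1 — cutoff frequency:
fc = 1 / (2*pi*R*C)
C = 34.281 uF = 3.4281e-05 F
fc = 1 / (2*pi*55740.0*3.4281e-05)
   = 0.0832913 Hz

Step 2 — magnitude at f = 0.97 Hz:
|H(f)| = 1 / sqrt(1 + (f/fc)^2)
f/fc = 0.97 / 0.0832913 = 11.645874
|H| = 1 / sqrt(1 + 135.626381) = 0.0855525
|H|_dB = 20*log10(0.0855525) = -21.36 dB

fc = 0.0832913 Hz; |H(0.97 Hz)| = -21.36 dB


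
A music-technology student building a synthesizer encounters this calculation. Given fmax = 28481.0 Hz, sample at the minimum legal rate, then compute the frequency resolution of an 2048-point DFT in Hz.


Step 1 — Nyquist sampling rate:
fs = 2 * fmax = 2 * 28481.0 = 56962.0 Hz

Step 2 — DFT bin spacing:
df = fs / N = 56962.0 / 2048 = 27.8135 Hz

27.8135 Hz


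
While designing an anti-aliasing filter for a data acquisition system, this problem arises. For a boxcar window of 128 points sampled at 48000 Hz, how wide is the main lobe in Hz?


Main lobe width for a rectangular window:
Width = 2 * fs / N
      = 2 * 48000 / 128
      = 96000 / 128
      = 750.0 Hz

750.0 Hz


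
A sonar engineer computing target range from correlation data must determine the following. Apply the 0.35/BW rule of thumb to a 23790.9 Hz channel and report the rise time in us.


Rise time from bandwidth relationship:
tr = 0.35 / BW
   = 0.35 / 23790.9
   = 1.471150734e-05 s
   = 14.7115 us

14.7115 us


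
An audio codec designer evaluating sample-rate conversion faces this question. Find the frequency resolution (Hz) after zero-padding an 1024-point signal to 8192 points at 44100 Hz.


Frequency resolution after zero-padding:
N_padded = 1024 * 8 = 8192
df = fs / N_padded
   = 44100 / 8192
   = 5.3833 Hz

5.3833 Hz


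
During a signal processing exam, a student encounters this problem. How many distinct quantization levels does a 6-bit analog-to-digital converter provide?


Number of quantization levels = 2^N
= 2^6
= 64

64


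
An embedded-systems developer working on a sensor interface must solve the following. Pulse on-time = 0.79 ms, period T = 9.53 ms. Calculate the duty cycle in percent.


Duty cycle as a percentage:
DC = (t_on / T) * 100
   = (0.79 / 9.53) * 100
   = 0.082896 * 100
   = 8.29 %

8.29 %


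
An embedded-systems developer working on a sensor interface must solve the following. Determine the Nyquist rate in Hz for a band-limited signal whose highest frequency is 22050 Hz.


The Nyquist rate is twice the maximum frequency component.
fs_min = 2 * fmax
      = 2 * 22050
      = 44100 Hz

44100


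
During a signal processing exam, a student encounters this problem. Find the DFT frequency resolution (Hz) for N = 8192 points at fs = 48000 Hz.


DFT frequency resolution:
df = fs / N
   = 48000 / 8192
   = 5.8594 Hz

5.8594 Hz


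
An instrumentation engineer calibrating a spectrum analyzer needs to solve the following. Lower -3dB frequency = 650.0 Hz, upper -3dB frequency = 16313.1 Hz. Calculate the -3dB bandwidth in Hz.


Bandwidth is the difference of -3dB frequencies:
BW = f_high - f_low
   = 16313.1 - 650.0
   = 15663.1 Hz

15663.1 Hz


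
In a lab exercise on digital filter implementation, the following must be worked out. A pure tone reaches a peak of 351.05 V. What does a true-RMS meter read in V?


RMS voltage for a sinusoidal waveform:
V_rms = V_peak / sqrt(2)
      = 351.05 / 1.414214
      = 248.23 V

248.23 V


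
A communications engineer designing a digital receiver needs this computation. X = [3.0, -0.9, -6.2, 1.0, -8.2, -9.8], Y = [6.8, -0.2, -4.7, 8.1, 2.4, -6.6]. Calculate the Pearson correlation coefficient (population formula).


Pearson correlation coefficient (population):
r = cov(X,Y) / (std(X) * std(Y))
Mean X = -3.5167, Mean Y = 0.9667
Cov(X,Y) = 20.536111
Std(X) = 4.801533, Std(Y) = 5.442018
r = 0.7859

0.7859


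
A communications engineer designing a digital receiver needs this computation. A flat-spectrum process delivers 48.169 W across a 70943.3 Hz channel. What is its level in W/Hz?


Power spectral density:
PSD = P / BW
    = 48.169 / 70943.3
    = 0.00067898 W/Hz

0.00067898 W/Hz


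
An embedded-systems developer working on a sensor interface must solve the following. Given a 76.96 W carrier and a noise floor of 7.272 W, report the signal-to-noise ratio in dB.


SNR in decibels:
SNR = 10 * log10(Ps / Pn)
    = 10 * log10(76.96 / 7.272)
    = 10 * log10(10.5831)
    = 10 * 1.0246
    = 10.25 dB

10.25 dB


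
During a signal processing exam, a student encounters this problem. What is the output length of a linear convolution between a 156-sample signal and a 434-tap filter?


Linear convolution output length:
L = N + M - 1
  = 156 + 434 - 1
  = 589 samples

589


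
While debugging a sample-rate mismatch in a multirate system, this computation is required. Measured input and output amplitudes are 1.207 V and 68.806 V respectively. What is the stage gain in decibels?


Voltage gain in dB:
G = 20 * log10(Vout / Vin)
  = 20 * log10(68.806 / 1.207)
  = 20 * log10(57.0058)
  = 20 * 1.755919
  = 35.12 dB

35.12 dB


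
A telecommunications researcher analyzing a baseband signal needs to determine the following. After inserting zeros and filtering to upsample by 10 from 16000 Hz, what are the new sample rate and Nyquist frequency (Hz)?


Step 1 — output sample rate after interpolation by L:
fs_out = L * fs_in = 10 * 16000 = 160000 Hz

Step 2 — Nyquist frequency of the output stream:
f_Nyq = fs_out / 2 = 160000 / 2 = 80000.0 Hz

fs_out = 160000 Hz; f_Nyquist = 80000.0 Hz


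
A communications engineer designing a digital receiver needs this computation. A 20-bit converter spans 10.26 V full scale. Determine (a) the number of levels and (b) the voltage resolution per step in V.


Step 1 — number of quantization levels:
L = 2^N = 2^20 = 1048576

Step 2 — LSB step size:
delta = Vfs / L
      = 10.26 / 1048576
      = 9.78e-06 V

Levels = 1048576; step size = 9.78e-06 V


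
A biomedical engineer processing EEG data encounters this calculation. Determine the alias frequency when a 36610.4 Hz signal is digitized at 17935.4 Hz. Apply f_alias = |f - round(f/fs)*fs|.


Compute the nearest integer multiple of fs to the signal:
n = round(36610.4 / 17935.4) = 2
f_alias = |36610.4 - 2 * 17935.4|
        = |36610.4 - 35870.8|
        = 739.6 Hz

739.6


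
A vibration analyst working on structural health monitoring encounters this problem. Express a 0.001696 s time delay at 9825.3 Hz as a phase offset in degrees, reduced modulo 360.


Phase shift from frequency and time delay:
phi = 360 * f * t_delay
    = 360 * 9825.3 * 0.001696
    = 5998.94 degrees
    mod 360 = 238.94 degrees

238.94 degrees


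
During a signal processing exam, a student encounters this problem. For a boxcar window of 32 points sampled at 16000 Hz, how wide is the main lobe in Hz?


Main lobe width for a rectangular window:
Width = 2 * fs / N
      = 2 * 16000 / 32
      = 32000 / 32
      = 1000.0 Hz

1000.0 Hz


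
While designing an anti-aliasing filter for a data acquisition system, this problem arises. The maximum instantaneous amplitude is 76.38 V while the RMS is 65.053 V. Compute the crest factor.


Crest factor is the ratio of peak to RMS:
CF = V_peak / V_rms
   = 76.38 / 65.053
   = 1.1741

1.1741


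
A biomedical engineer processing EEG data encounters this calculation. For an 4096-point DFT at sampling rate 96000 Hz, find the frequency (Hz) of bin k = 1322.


Frequency of DFT bin k:
f_k = k * fs / N
    = 1322 * 96000 / 4096
    = 126912000 / 4096
    = 30984.375 Hz

30984.375 Hz


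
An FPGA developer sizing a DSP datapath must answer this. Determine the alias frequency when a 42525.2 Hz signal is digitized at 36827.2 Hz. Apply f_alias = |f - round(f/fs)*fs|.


Compute the nearest integer multiple of fs to the signal:
n = round(42525.2 / 36827.2) = 1
f_alias = |42525.2 - 1 * 36827.2|
        = |42525.2 - 36827.2|
        = 5698.0 Hz

5698.0


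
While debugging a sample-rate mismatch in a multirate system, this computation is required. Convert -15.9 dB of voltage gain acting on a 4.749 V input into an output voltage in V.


Output voltage from dB gain:
V_out = V_in * 10^(gain_dB / 20)
      = 4.749 * 10^(-15.9 / 20)
      = 4.749 * 0.160325
      = 0.7614 V

0.7614 V


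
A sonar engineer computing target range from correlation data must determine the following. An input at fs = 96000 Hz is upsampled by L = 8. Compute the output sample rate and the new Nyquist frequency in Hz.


Step 1 — output sample rate after interpolation by L:
fs_out = L * fs_in = 8 * 96000 = 768000 Hz

Step 2 — Nyquist frequency of the output stream:
f_Nyq = fs_out / 2 = 768000 / 2 = 384000.0 Hz

fs_out = 768000 Hz; f_Nyquist = 384000.0 Hz


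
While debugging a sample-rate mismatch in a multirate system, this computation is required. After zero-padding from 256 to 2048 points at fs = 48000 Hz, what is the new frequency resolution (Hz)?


Frequency resolution after zero-padding:
N_padded = 256 * 8 = 2048
df = fs / N_padded
   = 48000 / 2048
   = 23.4375 Hz

23.4375 Hz


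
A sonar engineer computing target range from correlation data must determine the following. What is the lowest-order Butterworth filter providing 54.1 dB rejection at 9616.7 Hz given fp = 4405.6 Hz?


Butterworth filter order formula:
n = log10(10^(A/10) - 1) / (2 * log10(f_stop/f_pass))
10^(54.1/10) - 1 = 257038.5783
f_stop/f_pass = 9616.7 / 4405.6 = 2.1828
n = 7.9789 -> ceil = 8

8


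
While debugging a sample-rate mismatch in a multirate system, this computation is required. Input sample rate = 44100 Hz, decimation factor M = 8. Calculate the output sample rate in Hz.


Decimation reduces the sample rate:
fs_out = fs_in / M
       = 44100 / 8
       = 5512.5 Hz

5512.5 Hz


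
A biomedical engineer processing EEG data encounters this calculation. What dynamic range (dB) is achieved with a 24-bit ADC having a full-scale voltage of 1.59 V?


Dynamic range from full-scale to LSB:
V_min = V_max / 2^bits = 1.59 / 2^24
DR = 20 * log10(V_max / V_min)
   = 20 * log10(2^24)
   = 20 * 24 * log10(2)
   = 144.49 dB

144.49 dB


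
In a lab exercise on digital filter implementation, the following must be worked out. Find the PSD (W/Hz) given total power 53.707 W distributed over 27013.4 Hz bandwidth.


Power spectral density:
PSD = P / BW
    = 53.707 / 27013.4
    = 0.00198816 W/Hz

0.00198816 W/Hz


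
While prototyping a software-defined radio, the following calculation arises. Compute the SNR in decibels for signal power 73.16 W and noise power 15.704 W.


SNR in decibels:
SNR = 10 * log10(Ps / Pn)
    = 10 * log10(73.16 / 15.704)
    = 10 * log10(4.6587)
    = 10 * 0.6683
    = 6.68 dB

6.68 dB


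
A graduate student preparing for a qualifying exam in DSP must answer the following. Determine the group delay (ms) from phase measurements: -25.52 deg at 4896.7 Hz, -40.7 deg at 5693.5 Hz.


Group delay from phase difference:
tau = -d(phi)/d(omega)
d(phi) = -15.18 deg = -0.264941 rad
d(omega) = 2*pi*(5693.5 - 4896.7) = 5006.4421 rad/s
tau = -(-0.264941) / 5006.4421
    = 0.0529 ms

0.0529 ms


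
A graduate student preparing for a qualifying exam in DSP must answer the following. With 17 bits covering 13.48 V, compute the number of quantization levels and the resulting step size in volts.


Step 1 — number of quantization levels:
L = 2^N = 2^17 = 131072

Step 2 — LSB step size:
delta = Vfs / L
      = 13.48 / 131072
      = 0.00010284 V

Levels = 131072; step size = 0.00010284 V


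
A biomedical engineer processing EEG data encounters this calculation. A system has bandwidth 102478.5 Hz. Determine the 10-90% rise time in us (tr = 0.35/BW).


Rise time from bandwidth relationship:
tr = 0.35 / BW
   = 0.35 / 102478.5
   = 3.415350537e-06 s
   = 3.4154 us

3.4154 us


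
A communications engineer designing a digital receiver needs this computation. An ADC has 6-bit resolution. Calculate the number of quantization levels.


Number of quantization levels = 2^N
= 2^6
= 64

64


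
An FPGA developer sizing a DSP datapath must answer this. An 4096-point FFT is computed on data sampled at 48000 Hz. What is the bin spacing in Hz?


DFT frequency resolution:
df = fs / N
   = 48000 / 4096
   = 11.7188 Hz

11.7188 Hz


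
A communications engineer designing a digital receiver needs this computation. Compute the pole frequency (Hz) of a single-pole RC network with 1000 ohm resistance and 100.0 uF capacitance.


Cutoff frequency of a first-order RC filter:
fc = 1 / (2 * pi * R * C)
C = 100.0 uF = 0.0001 F
fc = 1 / (2 * pi * 1000 * 0.0001)
   = 1 / 0.62831853071796
   = 1.591549 Hz

1.591549 Hz


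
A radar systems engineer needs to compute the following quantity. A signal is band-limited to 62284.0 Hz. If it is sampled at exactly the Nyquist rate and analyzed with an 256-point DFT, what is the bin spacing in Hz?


Step 1 — Nyquist sampling rate:
fs = 2 * fmax = 2 * 62284.0 = 124568.0 Hz

Step 2 — DFT bin spacing:
df = fs / N = 124568.0 / 256 = 486.5938 Hz

486.5938 Hz


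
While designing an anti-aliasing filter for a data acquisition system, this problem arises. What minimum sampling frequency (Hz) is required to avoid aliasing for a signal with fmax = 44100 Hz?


The Nyquist rate is twice the maximum frequency component.
fs_min = 2 * fmax
      = 2 * 44100
      = 88200 Hz

88200


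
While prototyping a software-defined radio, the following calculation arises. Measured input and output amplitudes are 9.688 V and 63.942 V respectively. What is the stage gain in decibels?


Voltage gain in dB:
G = 20 * log10(Vout / Vin)
  = 20 * log10(63.942 / 9.688)
  = 20 * log10(6.600124)
  = 20 * 0.819552
  = 16.39 dB

16.39 dB


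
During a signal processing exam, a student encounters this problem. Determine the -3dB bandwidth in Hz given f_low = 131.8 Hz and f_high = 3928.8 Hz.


Bandwidth is the difference of -3dB frequencies:
BW = f_high - f_low
   = 3928.8 - 131.8
   = 3797.0 Hz

3797.0 Hz


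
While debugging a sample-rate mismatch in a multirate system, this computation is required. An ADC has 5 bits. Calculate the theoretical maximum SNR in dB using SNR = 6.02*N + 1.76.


Theoretical SNR for a full-scale sinusoid:
SNR = 6.02 * N + 1.76
    = 6.02 * 5 + 1.76
    = 30.1 + 1.76
    = 31.86 dB

31.86 dB


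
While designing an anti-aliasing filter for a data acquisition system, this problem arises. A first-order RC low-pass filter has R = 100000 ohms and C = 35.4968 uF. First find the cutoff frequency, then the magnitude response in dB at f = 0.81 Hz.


Step 1 — cutoff frequency:
fc = 1 / (2*pi*R*C)
C = 35.4968 uF = 3.54968e-05 F
fc = 1 / (2*pi*100000*3.54968e-05)
   = 0.0448364 Hz

Step 2 — magnitude at f = 0.81 Hz:
|H(f)| = 1 / sqrt(1 + (f/fc)^2)
f/fc = 0.81 / 0.0448364 = 18.065679
|H| = 1 / sqrt(1 + 326.368758) = 0.055269
|H|_dB = 20*log10(0.055269) = -25.15 dB

fc = 0.0448364 Hz; |H(0.81 Hz)| = -25.15 dB


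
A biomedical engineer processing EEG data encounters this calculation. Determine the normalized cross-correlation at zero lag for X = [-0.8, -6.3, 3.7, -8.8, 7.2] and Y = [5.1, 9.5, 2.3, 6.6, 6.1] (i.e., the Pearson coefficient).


Pearson correlation coefficient (population):
r = cov(X,Y) / (std(X) * std(Y))
Mean X = -1.0, Mean Y = 5.92
Cov(X,Y) = -7.996
Std(X) = 5.971599, Std(Y) = 2.327574
r = -0.5753

-0.5753


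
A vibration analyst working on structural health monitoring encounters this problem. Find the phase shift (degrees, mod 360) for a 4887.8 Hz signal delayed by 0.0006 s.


Phase shift from frequency and time delay:
phi = 360 * f * t_delay
    = 360 * 4887.8 * 0.0006
    = 1055.76 degrees
    mod 360 = 335.76 degrees

335.76 degrees


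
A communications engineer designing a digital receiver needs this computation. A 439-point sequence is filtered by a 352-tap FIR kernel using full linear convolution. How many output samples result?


Linear convolution output length:
L = N + M - 1
  = 439 + 352 - 1
  = 790 samples

790


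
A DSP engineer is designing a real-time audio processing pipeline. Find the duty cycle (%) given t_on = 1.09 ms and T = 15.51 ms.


Duty cycle as a percentage:
DC = (t_on / T) * 100
   = (1.09 / 15.51) * 100
   = 0.070277 * 100
   = 7.03 %

7.03 %


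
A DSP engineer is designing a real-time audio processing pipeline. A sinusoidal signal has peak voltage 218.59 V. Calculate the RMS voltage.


RMS voltage for a sinusoidal waveform:
V_rms = V_peak / sqrt(2)
      = 218.59 / 1.414214
      = 154.566 V

154.566 V


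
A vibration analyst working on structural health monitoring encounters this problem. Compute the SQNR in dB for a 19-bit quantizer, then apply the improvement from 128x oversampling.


Step 1 — baseline SQNR at Nyquist:
SQNR_base = 6.02*N + 1.76
          = 6.02*19 + 1.76
          = 116.14 dB

Step 2 — oversampling processing gain:
G = 10*log10(OSR) = 10*log10(128) = 21.07 dB

Step 3 — total:
SQNR_total = 116.14 + 21.07 = 137.21 dB

Base SQNR = 116.14 dB; oversampled SQNR = 137.21 dB


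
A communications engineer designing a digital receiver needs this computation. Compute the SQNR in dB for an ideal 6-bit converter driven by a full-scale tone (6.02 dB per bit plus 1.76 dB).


Theoretical SNR for a full-scale sinusoid:
SNR = 6.02 * N + 1.76
    = 6.02 * 6 + 1.76
    = 36.12 + 1.76
    = 37.88 dB

37.88 dB


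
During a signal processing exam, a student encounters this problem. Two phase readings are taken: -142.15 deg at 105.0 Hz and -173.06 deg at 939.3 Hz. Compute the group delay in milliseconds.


Group delay from phase difference:
tau = -d(phi)/d(omega)
d(phi) = -30.91 deg = -0.539481 rad
d(omega) = 2*pi*(939.3 - 105.0) = 5242.0615 rad/s
tau = -(-0.539481) / 5242.0615
    = 0.1029 ms

0.1029 ms


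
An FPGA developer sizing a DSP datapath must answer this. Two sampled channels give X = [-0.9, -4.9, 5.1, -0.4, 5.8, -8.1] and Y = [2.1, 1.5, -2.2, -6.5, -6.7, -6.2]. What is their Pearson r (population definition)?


Pearson correlation coefficient (population):
r = cov(X,Y) / (std(X) * std(Y))
Mean X = -0.5667, Mean Y = -3.0
Cov(X,Y) = -2.783333
Std(X) = 4.971809, Std(Y) = 3.721111
r = -0.1504

-0.1504


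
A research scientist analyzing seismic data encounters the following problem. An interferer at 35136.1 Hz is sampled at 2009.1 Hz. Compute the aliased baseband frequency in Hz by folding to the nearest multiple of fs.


Compute the nearest integer multiple of fs to the signal:
n = round(35136.1 / 2009.1) = 17
f_alias = |35136.1 - 17 * 2009.1|
        = |35136.1 - 34154.7|
        = 981.4 Hz

981.4


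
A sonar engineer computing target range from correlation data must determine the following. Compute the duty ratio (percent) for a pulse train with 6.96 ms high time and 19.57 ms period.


Duty cycle as a percentage:
DC = (t_on / T) * 100
   = (6.96 / 19.57) * 100
   = 0.355646 * 100
   = 35.56 %

35.56 %


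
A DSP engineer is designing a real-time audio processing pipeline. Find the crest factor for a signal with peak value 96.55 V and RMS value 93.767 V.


Crest factor is the ratio of peak to RMS:
CF = V_peak / V_rms
   = 96.55 / 93.767
   = 1.0297

1.0297


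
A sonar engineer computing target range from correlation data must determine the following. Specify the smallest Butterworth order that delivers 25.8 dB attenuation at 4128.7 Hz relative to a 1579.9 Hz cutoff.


Butterworth filter order formula:
n = log10(10^(A/10) - 1) / (2 * log10(f_stop/f_pass))
10^(25.8/10) - 1 = 379.1894
f_stop/f_pass = 4128.7 / 1579.9 = 2.6133
n = 3.0908 -> ceil = 4

4


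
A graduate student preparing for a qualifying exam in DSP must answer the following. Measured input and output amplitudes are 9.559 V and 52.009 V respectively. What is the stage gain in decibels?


Voltage gain in dB:
G = 20 * log10(Vout / Vin)
  = 20 * log10(52.009 / 9.559)
  = 20 * log10(5.440841)
  = 20 * 0.735666
  = 14.71 dB

14.71 dB


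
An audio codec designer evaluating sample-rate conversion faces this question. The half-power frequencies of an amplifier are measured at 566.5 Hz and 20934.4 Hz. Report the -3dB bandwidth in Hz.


Bandwidth is the difference of -3dB frequencies:
BW = f_high - f_low
   = 20934.4 - 566.5
   = 20367.9 Hz

20367.9 Hz


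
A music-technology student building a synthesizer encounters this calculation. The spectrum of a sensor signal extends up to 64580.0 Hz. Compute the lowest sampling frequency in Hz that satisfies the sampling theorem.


The Nyquist rate is twice the maximum frequency component.
fs_min = 2 * fmax
      = 2 * 64580.0
      = 129160.0 Hz

129160.0


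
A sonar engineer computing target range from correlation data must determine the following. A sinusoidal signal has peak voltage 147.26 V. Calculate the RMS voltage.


RMS voltage for a sinusoidal waveform:
V_rms = V_peak / sqrt(2)
      = 147.26 / 1.414214
      = 104.129 V

104.129 V


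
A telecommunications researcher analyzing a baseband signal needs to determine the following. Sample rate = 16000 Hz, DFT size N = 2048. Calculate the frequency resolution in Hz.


DFT frequency resolution:
df = fs / N
   = 16000 / 2048
   = 7.8125 Hz

7.8125 Hz


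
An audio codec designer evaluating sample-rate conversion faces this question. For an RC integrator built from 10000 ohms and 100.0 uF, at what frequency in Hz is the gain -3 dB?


Cutoff frequency of a first-order RC filter:
fc = 1 / (2 * pi * R * C)
C = 100.0 uF = 0.0001 F
fc = 1 / (2 * pi * 10000 * 0.0001)
   = 1 / 6.2831853071796
   = 0.159155 Hz

0.159155 Hz


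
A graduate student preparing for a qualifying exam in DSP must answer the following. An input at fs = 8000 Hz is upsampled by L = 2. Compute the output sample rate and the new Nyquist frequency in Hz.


Step 1 — output sample rate after interpolation by L:
fs_out = L * fs_in = 2 * 8000 = 16000 Hz

Step 2 — Nyquist frequency of the output stream:
f_Nyq = fs_out / 2 = 16000 / 2 = 8000.0 Hz

fs_out = 16000 Hz; f_Nyquist = 8000.0 Hz


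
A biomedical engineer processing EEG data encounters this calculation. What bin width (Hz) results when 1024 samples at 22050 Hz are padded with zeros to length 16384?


Frequency resolution after zero-padding:
N_padded = 1024 * 16 = 16384
df = fs / N_padded
   = 22050 / 16384
   = 1.3458 Hz

1.3458 Hz


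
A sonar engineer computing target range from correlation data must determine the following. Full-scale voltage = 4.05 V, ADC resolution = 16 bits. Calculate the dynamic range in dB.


Dynamic range from full-scale to LSB:
V_min = V_max / 2^bits = 4.05 / 2^16
DR = 20 * log10(V_max / V_min)
   = 20 * log10(2^16)
   = 20 * 16 * log10(2)
   = 96.33 dB

96.33 dB


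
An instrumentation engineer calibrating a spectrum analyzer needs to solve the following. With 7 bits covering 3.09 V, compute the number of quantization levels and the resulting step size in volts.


Step 1 — number of quantization levels:
L = 2^N = 2^7 = 128

Step 2 — LSB step size:
delta = Vfs / L
      = 3.09 / 128
      = 0.02414062 V

Levels = 128; step size = 0.02414062 V


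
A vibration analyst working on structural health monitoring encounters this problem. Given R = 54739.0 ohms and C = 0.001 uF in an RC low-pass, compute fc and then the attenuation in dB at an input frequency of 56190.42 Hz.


Step 1 — cutoff frequency:
fc = 1 / (2*pi*R*C)
C = 0.001 uF = 1e-09 F
fc = 1 / (2*pi*54739.0*1e-09)
   = 2907.524 Hz

Step 2 — magnitude at f = 56190.42 Hz:
|H(f)| = 1 / sqrt(1 + (f/fc)^2)
f/fc = 56190.42 / 2907.524 = 19.325866
|H| = 1 / sqrt(1 + 373.489097) = 0.051675
|H|_dB = 20*log10(0.051675) = -25.73 dB

fc = 2907.524 Hz; |H(56190.42 Hz)| = -25.73 dB


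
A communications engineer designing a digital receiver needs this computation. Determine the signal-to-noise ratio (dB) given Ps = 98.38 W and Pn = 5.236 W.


SNR in decibels:
SNR = 10 * log10(Ps / Pn)
    = 10 * log10(98.38 / 5.236)
    = 10 * log10(18.7892)
    = 10 * 1.2739
    = 12.74 dB

12.74 dB


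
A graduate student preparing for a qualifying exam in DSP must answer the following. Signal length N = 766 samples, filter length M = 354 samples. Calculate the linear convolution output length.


Linear convolution output length:
L = N + M - 1
  = 766 + 354 - 1
  = 1119 samples

1119


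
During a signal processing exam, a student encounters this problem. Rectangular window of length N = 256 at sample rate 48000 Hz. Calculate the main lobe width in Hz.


Main lobe width for a rectangular window:
Width = 2 * fs / N
      = 2 * 48000 / 256
      = 96000 / 256
      = 375.0 Hz

375.0 Hz


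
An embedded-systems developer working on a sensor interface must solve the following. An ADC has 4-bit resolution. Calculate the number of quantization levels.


Number of quantization levels = 2^N
= 2^4
= 16

16


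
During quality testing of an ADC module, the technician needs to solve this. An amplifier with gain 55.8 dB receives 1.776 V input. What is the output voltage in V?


Output voltage from dB gain:
V_out = V_in * 10^(gain_dB / 20)
      = 1.776 * 10^(55.8 / 20)
      = 1.776 * 616.595002
      = 1095.0727 V

1095.0727 V


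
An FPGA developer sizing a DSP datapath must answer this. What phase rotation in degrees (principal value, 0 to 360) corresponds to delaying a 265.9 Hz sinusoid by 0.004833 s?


Phase shift from frequency and time delay:
phi = 360 * f * t_delay
    = 360 * 265.9 * 0.004833
    = 462.63 degrees
    mod 360 = 102.63 degrees

102.63 degrees


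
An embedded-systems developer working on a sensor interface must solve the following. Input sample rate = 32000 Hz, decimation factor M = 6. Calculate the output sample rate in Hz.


Decimation reduces the sample rate:
fs_out = fs_in / M
       = 32000 / 6
       = 5333.3333 Hz

5333.3333 Hz


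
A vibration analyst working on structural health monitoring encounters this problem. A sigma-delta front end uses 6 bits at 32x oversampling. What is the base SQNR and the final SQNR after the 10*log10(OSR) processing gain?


Step 1 — baseline SQNR at Nyquist:
SQNR_base = 6.02*N + 1.76
          = 6.02*6 + 1.76
          = 37.88 dB

Step 2 — oversampling processing gain:
G = 10*log10(OSR) = 10*log10(32) = 15.05 dB

Step 3 — total:
SQNR_total = 37.88 + 15.05 = 52.93 dB

Base SQNR = 37.88 dB; oversampled SQNR = 52.93 dB


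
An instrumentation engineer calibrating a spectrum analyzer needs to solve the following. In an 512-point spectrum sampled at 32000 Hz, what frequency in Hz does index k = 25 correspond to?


Frequency of DFT bin k:
f_k = k * fs / N
    = 25 * 32000 / 512
    = 800000 / 512
    = 1562.5 Hz

1562.5 Hz


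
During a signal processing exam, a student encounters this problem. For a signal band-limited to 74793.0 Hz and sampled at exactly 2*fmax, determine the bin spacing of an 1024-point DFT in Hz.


Step 1 — Nyquist sampling rate:
fs = 2 * fmax = 2 * 74793.0 = 149586.0 Hz

Step 2 — DFT bin spacing:
df = fs / N = 149586.0 / 1024 = 146.0801 Hz

146.0801 Hz


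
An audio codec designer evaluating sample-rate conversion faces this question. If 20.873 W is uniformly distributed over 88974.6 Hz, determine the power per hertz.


Power spectral density:
PSD = P / BW
    = 20.873 / 88974.6
    = 0.0002346 W/Hz

0.0002346 W/Hz


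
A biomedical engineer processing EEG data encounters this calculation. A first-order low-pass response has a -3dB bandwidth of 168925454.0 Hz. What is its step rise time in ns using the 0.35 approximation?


Rise time from bandwidth relationship:
tr = 0.35 / BW
   = 0.35 / 168925454.0
   = 2.071919842e-09 s
   = 2.0719 ns

2.0719 ns


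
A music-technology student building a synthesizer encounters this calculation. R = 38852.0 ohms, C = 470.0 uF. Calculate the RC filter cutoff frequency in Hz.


Cutoff frequency of a first-order RC filter:
fc = 1 / (2 * pi * R * C)
C = 470.0 uF = 0.00047 F
fc = 1 / (2 * pi * 38852.0 * 0.00047)
   = 1 / 114.73372831063
   = 0.008716 Hz

0.008716 Hz


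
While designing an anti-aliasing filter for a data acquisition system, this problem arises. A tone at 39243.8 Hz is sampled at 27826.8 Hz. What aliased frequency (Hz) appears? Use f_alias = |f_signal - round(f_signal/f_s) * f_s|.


Compute the nearest integer multiple of fs to the signal:
n = round(39243.8 / 27826.8) = 1
f_alias = |39243.8 - 1 * 27826.8|
        = |39243.8 - 27826.8|
        = 11417.0 Hz

11417.0


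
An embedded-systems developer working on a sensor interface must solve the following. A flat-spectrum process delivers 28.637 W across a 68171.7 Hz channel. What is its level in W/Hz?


Power spectral density:
PSD = P / BW
    = 28.637 / 68171.7
    = 0.00042007 W/Hz

0.00042007 W/Hz


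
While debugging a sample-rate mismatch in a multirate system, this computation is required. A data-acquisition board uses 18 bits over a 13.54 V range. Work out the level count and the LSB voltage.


Step 1 — number of quantization levels:
L = 2^N = 2^18 = 262144

Step 2 — LSB step size:
delta = Vfs / L
      = 13.54 / 262144
      = 5.165e-05 V

Levels = 262144; step size = 5.165e-05 V


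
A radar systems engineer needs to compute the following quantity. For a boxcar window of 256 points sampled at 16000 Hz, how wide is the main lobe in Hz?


Main lobe width for a rectangular window:
Width = 2 * fs / N
      = 2 * 16000 / 256
      = 32000 / 256
      = 125.0 Hz

125.0 Hz


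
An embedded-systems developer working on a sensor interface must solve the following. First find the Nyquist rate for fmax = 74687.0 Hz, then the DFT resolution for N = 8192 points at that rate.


Step 1 — Nyquist sampling rate:
fs = 2 * fmax = 2 * 74687.0 = 149374.0 Hz

Step 2 — DFT bin spacing:
df = fs / N = 149374.0 / 8192 = 18.2341 Hz

18.2341 Hz


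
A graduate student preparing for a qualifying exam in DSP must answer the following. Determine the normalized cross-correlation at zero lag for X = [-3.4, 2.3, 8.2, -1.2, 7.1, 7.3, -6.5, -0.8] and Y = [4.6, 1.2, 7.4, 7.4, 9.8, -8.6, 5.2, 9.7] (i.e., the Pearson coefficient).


Pearson correlation coefficient (population):
r = cov(X,Y) / (std(X) * std(Y))
Mean X = 1.625, Mean Y = 4.5875
Cov(X,Y) = -6.934687
Std(X) = 5.135599, Std(Y) = 5.644563
r = -0.2392

-0.2392


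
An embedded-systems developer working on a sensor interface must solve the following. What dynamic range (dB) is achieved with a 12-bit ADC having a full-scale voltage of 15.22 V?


Dynamic range from full-scale to LSB:
V_min = V_max / 2^bits = 15.22 / 2^12
DR = 20 * log10(V_max / V_min)
   = 20 * log10(2^12)
   = 20 * 12 * log10(2)
   = 72.25 dB

72.25 dB


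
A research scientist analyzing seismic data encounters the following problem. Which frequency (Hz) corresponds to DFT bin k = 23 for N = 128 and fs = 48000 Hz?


Frequency of DFT bin k:
f_k = k * fs / N
    = 23 * 48000 / 128
    = 1104000 / 128
    = 8625.0 Hz

8625.0 Hz


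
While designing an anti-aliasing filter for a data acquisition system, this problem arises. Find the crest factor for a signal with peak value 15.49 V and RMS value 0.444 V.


Crest factor is the ratio of peak to RMS:
CF = V_peak / V_rms
   = 15.49 / 0.444
   = 34.8874

34.8874


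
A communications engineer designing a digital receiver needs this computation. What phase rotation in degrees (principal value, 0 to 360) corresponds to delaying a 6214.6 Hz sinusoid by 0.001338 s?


Phase shift from frequency and time delay:
phi = 360 * f * t_delay
    = 360 * 6214.6 * 0.001338
    = 2993.45 degrees
    mod 360 = 113.45 degrees

113.45 degrees


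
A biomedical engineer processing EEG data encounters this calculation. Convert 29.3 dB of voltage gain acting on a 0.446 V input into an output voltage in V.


Output voltage from dB gain:
V_out = V_in * 10^(gain_dB / 20)
      = 0.446 * 10^(29.3 / 20)
      = 0.446 * 29.17427
      = 13.0117 V

13.0117 V


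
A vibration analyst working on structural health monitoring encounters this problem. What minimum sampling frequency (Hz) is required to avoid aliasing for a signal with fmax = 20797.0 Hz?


The Nyquist rate is twice the maximum frequency component.
fs_min = 2 * fmax
      = 2 * 20797.0
      = 41594.0 Hz

41594.0


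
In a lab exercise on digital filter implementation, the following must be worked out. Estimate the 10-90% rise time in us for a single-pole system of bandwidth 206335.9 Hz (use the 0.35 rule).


Rise time from bandwidth relationship:
tr = 0.35 / BW
   = 0.35 / 206335.9
   = 1.696263229e-06 s
   = 1.6963 us

1.6963 us


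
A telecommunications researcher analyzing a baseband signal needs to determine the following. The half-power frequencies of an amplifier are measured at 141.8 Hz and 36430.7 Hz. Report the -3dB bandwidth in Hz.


Bandwidth is the difference of -3dB frequencies:
BW = f_high - f_low
   = 36430.7 - 141.8
   = 36288.9 Hz

36288.9 Hz


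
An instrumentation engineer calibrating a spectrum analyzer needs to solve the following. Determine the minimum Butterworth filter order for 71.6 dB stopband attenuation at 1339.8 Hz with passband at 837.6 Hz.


Butterworth filter order formula:
n = log10(10^(A/10) - 1) / (2 * log10(f_stop/f_pass))
10^(71.6/10) - 1 = 14454396.7075
f_stop/f_pass = 1339.8 / 837.6 = 1.5996
n = 17.5487 -> ceil = 18

18


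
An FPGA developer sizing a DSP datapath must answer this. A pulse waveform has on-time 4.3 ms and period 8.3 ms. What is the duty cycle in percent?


Duty cycle as a percentage:
DC = (t_on / T) * 100
   = (4.3 / 8.3) * 100
   = 0.518072 * 100
   = 51.81 %

51.81 %


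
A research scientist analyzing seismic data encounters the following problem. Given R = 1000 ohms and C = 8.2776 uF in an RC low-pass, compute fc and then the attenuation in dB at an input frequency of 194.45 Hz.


Step 1 — cutoff frequency:
fc = 1 / (2*pi*R*C)
C = 8.2776 uF = 8.2776e-06 F
fc = 1 / (2*pi*1000*8.2776e-06)
   = 19.2272 Hz

Step 2 — magnitude at f = 194.45 Hz:
|H(f)| = 1 / sqrt(1 + (f/fc)^2)
f/fc = 194.45 / 19.2272 = 10.113277
|H| = 1 / sqrt(1 + 102.278372) = 0.0984
|H|_dB = 20*log10(0.0984) = -20.14 dB

fc = 19.2272 Hz; |H(194.45 Hz)| = -20.14 dB
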